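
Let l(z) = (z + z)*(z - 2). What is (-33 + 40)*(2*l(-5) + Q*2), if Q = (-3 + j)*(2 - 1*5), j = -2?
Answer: 1190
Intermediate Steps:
l(z) = 2*z*(-2 + z) (l(z) = (2*z)*(-2 + z) = 2*z*(-2 + z))
Q = 15 (Q = (-3 - 2)*(2 - 1*5) = -5*(2 - 5) = -5*(-3) = 15)
(-33 + 40)*(2*l(-5) + Q*2) = (-33 + 40)*(2*(2*(-5)*(-2 - 5)) + 15*2) = 7*(2*(2*(-5)*(-7)) + 30) = 7*(2*70 + 30) = 7*(140 + 30) = 7*170 = 1190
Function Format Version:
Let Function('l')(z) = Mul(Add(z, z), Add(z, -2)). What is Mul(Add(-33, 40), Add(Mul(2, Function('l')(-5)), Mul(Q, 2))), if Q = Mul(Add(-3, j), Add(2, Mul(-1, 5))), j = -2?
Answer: 1190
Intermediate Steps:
Function('l')(z) = Mul(2, z, Add(-2, z)) (Function('l')(z) = Mul(Mul(2, z), Add(-2, z)) = Mul(2, z, Add(-2, z)))
Q = 15 (Q = Mul(Add(-3, -2), Add(2, Mul(-1, 5))) = Mul(-5, Add(2, -5)) = Mul(-5, -3) = 15)
Mul(Add(-33, 40), Add(Mul(2, Function('l')(-5)), Mul(Q, 2))) = Mul(Add(-33, 40), Add(Mul(2, Mul(2, -5, Add(-2, -5))), Mul(15, 2))) = Mul(7, Add(Mul(2, Mul(2, -5, -7)), 30)) = Mul(7, Add(Mul(2, 70), 30)) = Mul(7, Add(140, 30)) = Mul(7, 170) = 1190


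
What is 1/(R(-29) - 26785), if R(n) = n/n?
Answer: -1/26784 ≈ -3.7336e-5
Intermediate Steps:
R(n) = 1
1/(R(-29) - 26785) = 1/(1 - 26785) = 1/(-26784) = -1/26784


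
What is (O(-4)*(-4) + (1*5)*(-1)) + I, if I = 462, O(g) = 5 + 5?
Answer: 417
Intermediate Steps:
O(g) = 10
(O(-4)*(-4) + (1*5)*(-1)) + I = (10*(-4) + (1*5)*(-1)) + 462 = (-40 + 5*(-1)) + 462 = (-40 - 5) + 462 = -45 + 462 = 417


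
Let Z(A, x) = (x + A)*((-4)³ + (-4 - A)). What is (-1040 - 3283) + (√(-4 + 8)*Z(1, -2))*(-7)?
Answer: -5289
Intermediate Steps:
Z(A, x) = (-68 - A)*(A + x) (Z(A, x) = (A + x)*(-64 + (-4 - A)) = (A + x)*(-68 - A) = (-68 - A)*(A + x))
(-1040 - 3283) + (√(-4 + 8)*Z(1, -2))*(-7) = (-1040 - 3283) + (√(-4 + 8)*(-1*1² - 68*1 - 68*(-2) - 1*1*(-2)))*(-7) = -4323 + (√4*(-1*1 - 68 + 136 + 2))*(-7) = -4323 + (2*(-1 - 68 + 136 + 2))*(-7) = -4323 + (2*69)*(-7) = -4323 + 138*(-7) = -4323 - 966 = -5289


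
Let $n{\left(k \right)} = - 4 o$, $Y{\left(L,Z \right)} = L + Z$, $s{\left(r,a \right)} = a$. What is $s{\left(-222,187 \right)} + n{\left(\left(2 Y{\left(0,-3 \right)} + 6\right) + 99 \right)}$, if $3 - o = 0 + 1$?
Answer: $179$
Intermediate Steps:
$o = 2$ ($o = 3 - \left(0 + 1\right) = 3 - 1 = 2$)
$n{\left(k \right)} = -8$ ($n{\left(k \right)} = \left(-4\right) 2 = -8$)
$s{\left(-222,187 \right)} + n{\left(\left(2 Y{\left(0,-3 \right)} + 6\right) + 99 \right)} = 187 - 8 = 179$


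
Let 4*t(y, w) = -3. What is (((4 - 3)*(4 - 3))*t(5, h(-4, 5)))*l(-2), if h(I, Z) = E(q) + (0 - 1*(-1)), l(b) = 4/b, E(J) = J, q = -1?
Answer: 3/2 ≈ 1.5000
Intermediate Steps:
h(I, Z) = 0 (h(I, Z) = -1 + (0 - 1*(-1)) = -1 + (0 + 1) = -1 + 1 = 0)
t(y, w) = -3/4 (t(y, w) = (1/4)*(-3) = -3/4)
(((4 - 3)*(4 - 3))*t(5, h(-4, 5)))*l(-2) = (((4 - 3)*(4 - 3))*(-3/4))*(4/(-2)) = ((1*1)*(-3/4))*(4*(-1/2)) = (1*(-3/4))*(-2) = -3/4*(-2) = 3/2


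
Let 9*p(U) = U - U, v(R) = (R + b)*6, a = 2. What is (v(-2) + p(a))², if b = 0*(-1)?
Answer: 144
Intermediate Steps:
b = 0
v(R) = 6*R (v(R) = (R + 0)*6 = R*6 = 6*R)
p(U) = 0 (p(U) = (U - U)/9 = (⅑)*0 = 0)
(v(-2) + p(a))² = (6*(-2) + 0)² = (-12 + 0)² = (-12)² = 144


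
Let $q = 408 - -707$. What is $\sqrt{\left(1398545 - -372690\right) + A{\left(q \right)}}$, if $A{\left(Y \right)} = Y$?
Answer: $5 \sqrt{70894} \approx 1331.3$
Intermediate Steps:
$q = 1115$ ($q = 408 + 707 = 1115$)
$\sqrt{\left(1398545 - -372690\right) + A{\left(q \right)}} = \sqrt{\left(1398545 - -372690\right) + 1115} = \sqrt{\left(1398545 + 372690\right) + 1115} = \sqrt{1771235 + 1115} = \sqrt{1772350} = 5 \sqrt{70894}$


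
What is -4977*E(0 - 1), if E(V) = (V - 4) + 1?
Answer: 19908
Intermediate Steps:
E(V) = -3 + V (E(V) = (-4 + V) + 1 = -3 + V)
-4977*E(0 - 1) = -4977*(-3 + (0 - 1)) = -4977*(-3 - 1) = -4977*(-4) = 19908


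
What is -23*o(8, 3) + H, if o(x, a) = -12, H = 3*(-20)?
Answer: 216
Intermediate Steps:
H = -60
-23*o(8, 3) + H = -23*(-12) - 60 = 276 - 60 = 216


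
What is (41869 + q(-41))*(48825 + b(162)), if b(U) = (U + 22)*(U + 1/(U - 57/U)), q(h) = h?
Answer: 28710630154404/8729 ≈ 3.2891e+9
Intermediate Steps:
b(U) = (22 + U)*(U + 1/(U - 57/U))
(41869 + q(-41))*(48825 + b(162)) = (41869 - 41)*(48825 + 162*(-1232 + 162³ - 56*162 + 22*162²)/(-57 + 162²)) = 41828*(48825 + 162*(-1232 + 4251528 - 9072 + 22*26244)/(-57 + 26244)) = 41828*(48825 + 162*(-1232 + 4251528 - 9072 + 577368)/26187) = 41828*(48825 + 162*(1/26187)*4818592) = 41828*(48825 + 260203968/8729) = 41828*(686397393/8729) = 28710630154404/8729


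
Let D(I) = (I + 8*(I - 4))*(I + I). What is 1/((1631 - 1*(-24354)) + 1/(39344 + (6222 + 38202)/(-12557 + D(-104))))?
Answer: 2475893384/64336089646169 ≈ 3.8484e-5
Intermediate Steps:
D(I) = 2*I*(-32 + 9*I) (D(I) = (I + 8*(-4 + I))*(2*I) = (I + (-32 + 8*I))*(2*I) = (-32 + 9*I)*(2*I) = 2*I*(-32 + 9*I))
1/((1631 - 1*(-24354)) + 1/(39344 + (6222 + 38202)/(-12557 + D(-104)))) = 1/((1631 - 1*(-24354)) + 1/(39344 + (6222 + 38202)/(-12557 + 2*(-104)*(-32 + 9*(-104))))) = 1/((1631 + 24354) + 1/(39344 + 44424/(-12557 + 2*(-104)*(-32 - 936)))) = 1/(25985 + 1/(39344 + 44424/(-12557 + 2*(-104)*(-968)))) = 1/(25985 + 1/(39344 + 44424/(-12557 + 201344))) = 1/(25985 + 1/(39344 + 44424/188787)) = 1/(25985 + 1/(39344 + 44424*(1/188787))) = 1/(25985 + 1/(39344 + 14808/62929)) = 1/(25985 + 1/(2475893384/62929)) = 1/(25985 + 62929/2475893384) = 1/(64336089646169/2475893384) = 2475893384/64336089646169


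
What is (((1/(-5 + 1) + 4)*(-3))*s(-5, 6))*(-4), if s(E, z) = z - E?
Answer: 495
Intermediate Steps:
(((1/(-5 + 1) + 4)*(-3))*s(-5, 6))*(-4) = (((1/(-5 + 1) + 4)*(-3))*(6 - 1*(-5)))*(-4) = (((1/(-4) + 4)*(-3))*(6 + 5))*(-4) = (((-1/4 + 4)*(-3))*11)*(-4) = (((15/4)*(-3))*11)*(-4) = -45/4*11*(-4) = -495/4*(-4) = 495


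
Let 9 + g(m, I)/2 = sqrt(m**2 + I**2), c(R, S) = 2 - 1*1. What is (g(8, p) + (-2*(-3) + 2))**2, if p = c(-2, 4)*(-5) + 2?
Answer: 392 - 40*sqrt(73) ≈ 50.240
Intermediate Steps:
c(R, S) = 1 (c(R, S) = 2 - 1 = 1)
p = -3 (p = 1*(-5) + 2 = -5 + 2 = -3)
g(m, I) = -18 + 2*sqrt(I**2 + m**2) (g(m, I) = -18 + 2*sqrt(m**2 + I**2) = -18 + 2*sqrt(I**2 + m**2))
(g(8, p) + (-2*(-3) + 2))**2 = ((-18 + 2*sqrt((-3)**2 + 8**2)) + (-2*(-3) + 2))**2 = ((-18 + 2*sqrt(9 + 64)) + (6 + 2))**2 = ((-18 + 2*sqrt(73)) + 8)**2 = (-10 + 2*sqrt(73))**2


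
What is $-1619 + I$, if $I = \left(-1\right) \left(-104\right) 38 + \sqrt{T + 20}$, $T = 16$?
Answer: $2339$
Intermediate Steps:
$I = 3958$ ($I = \left(-1\right) \left(-104\right) 38 + \sqrt{16 + 20} = 104 \cdot 38 + \sqrt{36} = 3952 + 6 = 3958$)
$-1619 + I = -1619 + 3958 = 2339$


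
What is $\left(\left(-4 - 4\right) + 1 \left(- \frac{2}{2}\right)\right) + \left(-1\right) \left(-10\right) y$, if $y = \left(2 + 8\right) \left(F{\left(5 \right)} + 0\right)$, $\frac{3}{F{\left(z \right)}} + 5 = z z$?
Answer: $6$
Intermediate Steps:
$F{\left(z \right)} = \frac{3}{-5 + z^{2}}$ ($F{\left(z \right)} = \frac{3}{-5 + z z} = \frac{3}{-5 + z^{2}}$)
$y = \frac{3}{2}$ ($y = \left(2 + 8\right) \left(\frac{3}{-5 + 5^{2}} + 0\right) = 10 \left(\frac{3}{-5 + 25} + 0\right) = 10 \left(\frac{3}{20} + 0\right) = 10 \cdot \frac{3}{20} = \frac{3}{2} \approx 1.5$)
$\left(\left(-4 - 4\right) + 1 \left(- \frac{2}{2}\right)\right) + \left(-1\right) \left(-10\right) y = \left(\left(-4 - 4\right) + 1 \left(- \frac{2}{2}\right)\right) + \left(-1\right) \left(-10\right) \frac{3}{2} = \left(\left(-4 - 4\right) + 1 \left(\left(-2\right) \frac{1}{2}\right)\right) + 10 \cdot \frac{3}{2} = \left(-8 + 1 \left(-1\right)\right) + 15 = \left(-8 - 1\right) + 15 = -9 + 15 = 6$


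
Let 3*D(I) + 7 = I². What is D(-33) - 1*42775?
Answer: -127243/3 ≈ -42414.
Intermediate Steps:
D(I) = -7/3 + I²/3
D(-33) - 1*42775 = (-7/3 + (⅓)*(-33)²) - 1*42775 = (-7/3 + (⅓)*1089) - 42775 = (-7/3 + 363) - 42775 = 1082/3 - 42775 = -127243/3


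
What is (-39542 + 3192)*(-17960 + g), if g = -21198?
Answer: 1423393300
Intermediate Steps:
(-39542 + 3192)*(-17960 + g) = (-39542 + 3192)*(-17960 - 21198) = -36350*(-39158) = 1423393300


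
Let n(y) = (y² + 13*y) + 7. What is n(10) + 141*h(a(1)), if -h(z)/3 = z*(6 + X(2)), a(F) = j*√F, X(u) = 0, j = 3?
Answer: -7377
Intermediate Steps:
a(F) = 3*√F
h(z) = -18*z (h(z) = -3*z*(6 + 0) = -3*z*6 = -18*z)
n(y) = 7 + y² + 13*y
n(10) + 141*h(a(1)) = (7 + 10² + 13*10) + 141*(-54*√1) = (7 + 100 + 130) + 141*(-54) = 237 + 141*(-18*3) = 237 + 141*(-54) = 237 - 7614 = -7377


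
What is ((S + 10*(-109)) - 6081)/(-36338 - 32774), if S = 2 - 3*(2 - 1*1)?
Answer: 11/106 ≈ 0.10377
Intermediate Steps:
S = -1 (S = 2 - 3*(2 - 1) = 2 - 3*1 = 2 - 3 = -1)
((S + 10*(-109)) - 6081)/(-36338 - 32774) = ((-1 + 10*(-109)) - 6081)/(-36338 - 32774) = ((-1 - 1090) - 6081)/(-69112) = (-1091 - 6081)*(-1/69112) = -7172*(-1/69112) = 11/106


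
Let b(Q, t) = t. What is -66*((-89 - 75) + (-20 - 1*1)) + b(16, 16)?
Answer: 12226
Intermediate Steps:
-66*((-89 - 75) + (-20 - 1*1)) + b(16, 16) = -66*((-89 - 75) + (-20 - 1*1)) + 16 = -66*(-164 + (-20 - 1)) + 16 = -66*(-164 - 21) + 16 = -66*(-185) + 16 = 12210 + 16 = 12226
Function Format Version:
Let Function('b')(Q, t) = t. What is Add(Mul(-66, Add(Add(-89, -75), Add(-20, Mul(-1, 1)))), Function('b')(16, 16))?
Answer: 12226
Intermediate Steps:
Add(Mul(-66, Add(Add(-89, -75), Add(-20, Mul(-1, 1)))), Function('b')(16, 16)) = Add(Mul(-66, Add(Add(-89, -75), Add(-20, Mul(-1, 1)))), 16) = Add(Mul(-66, Add(-164, Add(-20, -1))), 16) = Add(Mul(-66, Add(-164, -21)), 16) = Add(Mul(-66, -185), 16) = Add(12210, 16) = 12226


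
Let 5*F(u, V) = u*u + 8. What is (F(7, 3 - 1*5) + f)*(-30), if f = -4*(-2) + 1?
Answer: -612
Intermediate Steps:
F(u, V) = 8/5 + u²/5 (F(u, V) = (u*u + 8)/5 = (u² + 8)/5 = (8 + u²)/5 = 8/5 + u²/5)
f = 9 (f = 8 + 1 = 9)
(F(7, 3 - 1*5) + f)*(-30) = ((8/5 + (⅕)*7²) + 9)*(-30) = ((8/5 + (⅕)*49) + 9)*(-30) = ((8/5 + 49/5) + 9)*(-30) = (57/5 + 9)*(-30) = (102/5)*(-30) = -612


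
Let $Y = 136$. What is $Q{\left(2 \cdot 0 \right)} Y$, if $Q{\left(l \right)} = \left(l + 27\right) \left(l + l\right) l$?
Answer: $0$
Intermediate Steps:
$Q{\left(l \right)} = 2 l^{2} \left(27 + l\right)$ ($Q{\left(l \right)} = \left(27 + l\right) 2 l l = 2 l \left(27 + l\right) l = 2 l^{2} \left(27 + l\right)$)
$Q{\left(2 \cdot 0 \right)} Y = 2 \left(2 \cdot 0\right)^{2} \left(27 + 2 \cdot 0\right) 136 = 2 \cdot 0^{2} \left(27 + 0\right) 136 = 2 \cdot 0 \cdot 27 \cdot 136 = 0 \cdot 136 = 0$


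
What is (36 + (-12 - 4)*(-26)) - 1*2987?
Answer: -2535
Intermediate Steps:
(36 + (-12 - 4)*(-26)) - 1*2987 = (36 - 16*(-26)) - 2987 = (36 + 416) - 2987 = 452 - 2987 = -2535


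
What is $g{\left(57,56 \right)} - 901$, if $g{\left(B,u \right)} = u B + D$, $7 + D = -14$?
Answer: $2270$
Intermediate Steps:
$D = -21$ ($D = -7 - 14 = -21$)
$g{\left(B,u \right)} = -21 + B u$ ($g{\left(B,u \right)} = u B - 21 = B u - 21 = -21 + B u$)
$g{\left(57,56 \right)} - 901 = \left(-21 + 57 \cdot 56\right) - 901 = \left(-21 + 3192\right) - 901 = 3171 - 901 = 2270$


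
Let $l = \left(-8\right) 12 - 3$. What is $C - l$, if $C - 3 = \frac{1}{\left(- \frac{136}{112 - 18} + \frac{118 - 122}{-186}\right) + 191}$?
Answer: $\frac{84524733}{828631} \approx 102.01$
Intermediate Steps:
$l = -99$ ($l = -96 - 3 = -99$)
$C = \frac{2490264}{828631}$ ($C = 3 + \frac{1}{\left(- \frac{136}{112 - 18} + \frac{118 - 122}{-186}\right) + 191} = 3 + \frac{1}{\left(- \frac{136}{112 - 18} + \left(118 - 122\right) \left(- \frac{1}{186}\right)\right) + 191} = 3 + \frac{1}{\left(- \frac{136}{94} - - \frac{2}{93}\right) + 191} = 3 + \frac{1}{\left(\left(-136\right) \frac{1}{94} + \frac{2}{93}\right) + 191} = 3 + \frac{1}{\left(- \frac{68}{47} + \frac{2}{93}\right) + 191} = 3 + \frac{1}{- \frac{6230}{4371} + 191} = 3 + \frac{1}{\frac{828631}{4371}} = 3 + \frac{4371}{828631} = \frac{2490264}{828631} \approx 3.0053$)
$C - l = \frac{2490264}{828631} - -99 = \frac{2490264}{828631} + 99 = \frac{84524733}{828631}$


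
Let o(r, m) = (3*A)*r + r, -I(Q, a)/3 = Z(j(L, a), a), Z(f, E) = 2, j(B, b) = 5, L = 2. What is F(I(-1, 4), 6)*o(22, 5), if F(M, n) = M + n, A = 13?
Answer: 0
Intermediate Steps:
I(Q, a) = -6 (I(Q, a) = -3*2 = -6)
o(r, m) = 40*r (o(r, m) = (3*13)*r + r = 39*r + r = 40*r)
F(I(-1, 4), 6)*o(22, 5) = (-6 + 6)*(40*22) = 0*880 = 0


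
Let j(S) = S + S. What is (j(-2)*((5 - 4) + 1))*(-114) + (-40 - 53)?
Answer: 819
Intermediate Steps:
j(S) = 2*S
(j(-2)*((5 - 4) + 1))*(-114) + (-40 - 53) = ((2*(-2))*((5 - 4) + 1))*(-114) + (-40 - 53) = -4*(1 + 1)*(-114) - 93 = -4*2*(-114) - 93 = -8*(-114) - 93 = 912 - 93 = 819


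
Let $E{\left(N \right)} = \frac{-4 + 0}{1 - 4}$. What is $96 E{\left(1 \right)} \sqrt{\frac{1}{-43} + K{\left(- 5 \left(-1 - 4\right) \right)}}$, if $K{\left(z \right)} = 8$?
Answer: $\frac{896 \sqrt{301}}{43} \approx 361.51$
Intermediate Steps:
$E{\left(N \right)} = \frac{4}{3}$ ($E{\left(N \right)} = - \frac{4}{-3} = \left(-4\right) \left(- \frac{1}{3}\right) = \frac{4}{3}$)
$96 E{\left(1 \right)} \sqrt{\frac{1}{-43} + K{\left(- 5 \left(-1 - 4\right) \right)}} = 96 \cdot \frac{4}{3} \sqrt{\frac{1}{-43} + 8} = 128 \sqrt{- \frac{1}{43} + 8} = 128 \sqrt{\frac{343}{43}} = 128 \frac{7 \sqrt{301}}{43} = \frac{896 \sqrt{301}}{43}$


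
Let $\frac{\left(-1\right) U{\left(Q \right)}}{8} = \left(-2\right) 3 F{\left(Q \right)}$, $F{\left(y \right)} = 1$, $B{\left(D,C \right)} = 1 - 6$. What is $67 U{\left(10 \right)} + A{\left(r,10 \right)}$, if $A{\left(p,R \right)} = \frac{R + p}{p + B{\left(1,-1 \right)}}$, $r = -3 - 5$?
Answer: $\frac{41806}{13} \approx 3215.8$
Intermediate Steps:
$B{\left(D,C \right)} = -5$ ($B{\left(D,C \right)} = 1 - 6 = -5$)
$r = -8$
$A{\left(p,R \right)} = \frac{R + p}{-5 + p}$ ($A{\left(p,R \right)} = \frac{R + p}{p - 5} = \frac{R + p}{-5 + p}$)
$U{\left(Q \right)} = 48$ ($U{\left(Q \right)} = - 8 \left(-2\right) 3 \cdot 1 = - 8 \left(\left(-6\right) 1\right) = \left(-8\right) \left(-6\right) = 48$)
$67 U{\left(10 \right)} + A{\left(r,10 \right)} = 67 \cdot 48 + \frac{10 - 8}{-5 - 8} = 3216 + \frac{1}{-13} \cdot 2 = 3216 - \frac{2}{13} = \frac{41806}{13}$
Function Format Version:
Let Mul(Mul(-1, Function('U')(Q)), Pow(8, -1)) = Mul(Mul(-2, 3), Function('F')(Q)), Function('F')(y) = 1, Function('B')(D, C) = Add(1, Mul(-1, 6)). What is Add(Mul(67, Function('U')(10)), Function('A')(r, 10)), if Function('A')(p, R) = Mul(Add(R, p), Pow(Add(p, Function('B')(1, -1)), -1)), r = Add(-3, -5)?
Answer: Rational(41806, 13) ≈ 3215.8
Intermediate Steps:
Function('B')(D, C) = -5 (Function('B')(D, C) = Add(1, -6) = -5)
r = -8
Function('A')(p, R) = Mul(Pow(Add(-5, p), -1), Add(R, p)) (Function('A')(p, R) = Mul(Add(R, p), Pow(Add(p, -5), -1)) = Mul(Add(R, p), Pow(Add(-5, p), -1)) = Mul(Pow(Add(-5, p), -1), Add(R, p)))
Function('U')(Q) = 48 (Function('U')(Q) = Mul(-8, Mul(Mul(-2, 3), 1)) = Mul(-8, Mul(-6, 1)) = Mul(-8, -6) = 48)
Add(Mul(67, Function('U')(10)), Function('A')(r, 10)) = Add(Mul(67, 48), Mul(Pow(Add(-5, -8), -1), Add(10, -8))) = Add(3216, Mul(Pow(-13, -1), 2)) = Add(3216, Mul(Rational(-1, 13), 2)) = Add(3216, Rational(-2, 13)) = Rational(41806, 13)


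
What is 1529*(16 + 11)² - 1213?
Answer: 1113428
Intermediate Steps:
1529*(16 + 11)² - 1213 = 1529*27² - 1213 = 1529*729 - 1213 = 1114641 - 1213 = 1113428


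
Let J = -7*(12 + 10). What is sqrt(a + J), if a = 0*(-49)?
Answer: I*sqrt(154) ≈ 12.41*I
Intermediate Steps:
a = 0
J = -154 (J = -7*22 = -154)
sqrt(a + J) = sqrt(0 - 154) = sqrt(-154) = I*sqrt(154)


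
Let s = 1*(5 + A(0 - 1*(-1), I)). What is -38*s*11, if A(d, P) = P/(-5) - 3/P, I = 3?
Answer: -7106/5 ≈ -1421.2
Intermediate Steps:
A(d, P) = -3/P - P/5 (A(d, P) = P*(-⅕) - 3/P = -P/5 - 3/P = -3/P - P/5)
s = 17/5 (s = 1*(5 + (-3/3 - ⅕*3)) = 1*(5 + (-3*⅓ - ⅗)) = 1*(5 + (-1 - ⅗)) = 1*(5 - 8/5) = 1*(17/5) = 17/5 ≈ 3.4000)
-38*s*11 = -38*17/5*11 = -646/5*11 = -7106/5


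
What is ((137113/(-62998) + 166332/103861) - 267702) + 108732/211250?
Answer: -1094740015219077733/4089397048750 ≈ -2.6770e+5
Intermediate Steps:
((137113/(-62998) + 166332/103861) - 267702) + 108732/211250 = ((137113*(-1/62998) + 166332*(1/103861)) - 267702) + 108732*(1/211250) = ((-137113/62998 + 166332/103861) - 267702) + 4182/8125 = (-3762109957/6543035278 - 267702) + 4182/8125 = -1751587392101113/6543035278 + 4182/8125 = -1094740015219077733/4089397048750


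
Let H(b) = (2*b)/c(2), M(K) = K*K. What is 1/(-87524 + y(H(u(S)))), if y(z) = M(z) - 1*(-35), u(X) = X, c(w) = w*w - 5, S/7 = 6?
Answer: -1/80433 ≈ -1.2433e-5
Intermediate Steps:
S = 42 (S = 7*6 = 42)
c(w) = -5 + w**2 (c(w) = w**2 - 5 = -5 + w**2)
M(K) = K**2
H(b) = -2*b (H(b) = (2*b)/(-5 + 2**2) = (2*b)/(-5 + 4) = (2*b)/(-1) = (2*b)*(-1) = -2*b)
y(z) = 35 + z**2 (y(z) = z**2 - 1*(-35) = z**2 + 35 = 35 + z**2)
1/(-87524 + y(H(u(S)))) = 1/(-87524 + (35 + (-2*42)**2)) = 1/(-87524 + (35 + (-84)**2)) = 1/(-87524 + (35 + 7056)) = 1/(-87524 + 7091) = 1/(-80433) = -1/80433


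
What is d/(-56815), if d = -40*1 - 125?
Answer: 3/1033 ≈ 0.0029042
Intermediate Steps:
d = -165 (d = -40 - 125 = -165)
d/(-56815) = -165/(-56815) = -165*(-1/56815) = 3/1033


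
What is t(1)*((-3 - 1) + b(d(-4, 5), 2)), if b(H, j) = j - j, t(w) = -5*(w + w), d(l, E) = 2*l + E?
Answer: 40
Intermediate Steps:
d(l, E) = E + 2*l
t(w) = -10*w
b(H, j) = 0
t(1)*((-3 - 1) + b(d(-4, 5), 2)) = (-10*1)*((-3 - 1) + 0) = -10*(-4 + 0) = -10*(-4) = 40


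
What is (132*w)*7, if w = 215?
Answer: 198660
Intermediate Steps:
(132*w)*7 = (132*215)*7 = 28380*7 = 198660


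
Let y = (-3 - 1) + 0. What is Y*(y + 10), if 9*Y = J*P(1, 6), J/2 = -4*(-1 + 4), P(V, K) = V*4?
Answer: -64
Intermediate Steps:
P(V, K) = 4*V
J = -24 (J = 2*(-4*(-1 + 4)) = 2*(-4*3) = 2*(-12) = -24)
Y = -32/3 (Y = (-96)/9 = (-24*4)/9 = (1/9)*(-96) = -32/3 ≈ -10.667)
y = -4 (y = -4 + 0 = -4)
Y*(y + 10) = -32*(-4 + 10)/3 = -32/3*6 = -64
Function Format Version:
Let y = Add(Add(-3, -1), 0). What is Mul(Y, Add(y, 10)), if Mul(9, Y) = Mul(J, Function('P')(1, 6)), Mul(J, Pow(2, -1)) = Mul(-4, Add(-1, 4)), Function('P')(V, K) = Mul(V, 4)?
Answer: -64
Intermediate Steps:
Function('P')(V, K) = Mul(4, V)
J = -24 (J = Mul(2, Mul(-4, Add(-1, 4))) = Mul(2, Mul(-4, 3)) = Mul(2, -12) = -24)
Y = Rational(-32, 3) (Y = Mul(Rational(1, 9), Mul(-24, Mul(4, 1))) = Mul(Rational(1, 9), Mul(-24, 4)) = Mul(Rational(1, 9), -96) = Rational(-32, 3) ≈ -10.667)
y = -4 (y = Add(-4, 0) = -4)
Mul(Y, Add(y, 10)) = Mul(Rational(-32, 3), Add(-4, 10)) = Mul(Rational(-32, 3), 6) = -64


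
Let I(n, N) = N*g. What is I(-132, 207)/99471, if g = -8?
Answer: -552/33157 ≈ -0.016648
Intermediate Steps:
I(n, N) = -8*N (I(n, N) = N*(-8) = -8*N)
I(-132, 207)/99471 = -8*207/99471 = -1656*1/99471 = -552/33157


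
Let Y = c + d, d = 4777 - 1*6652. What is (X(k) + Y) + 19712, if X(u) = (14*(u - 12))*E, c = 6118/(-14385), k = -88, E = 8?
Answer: 13638161/2055 ≈ 6636.6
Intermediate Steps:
d = -1875 (d = 4777 - 6652 = -1875)
c = -874/2055 (c = 6118*(-1/14385) = -874/2055 ≈ -0.42530)
Y = -3853999/2055 (Y = -874/2055 - 1875 = -3853999/2055 ≈ -1875.4)
X(u) = -1344 + 112*u (X(u) = (14*(u - 12))*8 = (14*(-12 + u))*8 = (-168 + 14*u)*8 = -1344 + 112*u)
(X(k) + Y) + 19712 = ((-1344 + 112*(-88)) - 3853999/2055) + 19712 = ((-1344 - 9856) - 3853999/2055) + 19712 = (-11200 - 3853999/2055) + 19712 = -26869999/2055 + 19712 = 13638161/2055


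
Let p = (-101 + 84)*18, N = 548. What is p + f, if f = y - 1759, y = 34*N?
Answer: 16567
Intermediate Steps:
y = 18632 (y = 34*548 = 18632)
f = 16873 (f = 18632 - 1759 = 16873)
p = -306 (p = -17*18 = -306)
p + f = -306 + 16873 = 16567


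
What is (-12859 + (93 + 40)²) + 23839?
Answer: 28669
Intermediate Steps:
(-12859 + (93 + 40)²) + 23839 = (-12859 + 133²) + 23839 = (-12859 + 17689) + 23839 = 4830 + 23839 = 28669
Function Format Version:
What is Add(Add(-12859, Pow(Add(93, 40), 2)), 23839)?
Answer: 28669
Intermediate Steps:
Add(Add(-12859, Pow(Add(93, 40), 2)), 23839) = Add(Add(-12859, Pow(133, 2)), 23839) = Add(Add(-12859, 17689), 23839) = Add(4830, 23839) = 28669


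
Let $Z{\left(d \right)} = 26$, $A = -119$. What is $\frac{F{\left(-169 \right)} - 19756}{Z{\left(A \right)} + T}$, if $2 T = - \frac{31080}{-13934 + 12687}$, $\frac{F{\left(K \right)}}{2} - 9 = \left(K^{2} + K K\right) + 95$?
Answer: $\frac{59042956}{23981} \approx 2462.1$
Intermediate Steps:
$F{\left(K \right)} = 208 + 4 K^{2}$ ($F{\left(K \right)} = 18 + 2 \left(\left(K^{2} + K K\right) + 95\right) = 18 + 2 \left(\left(K^{2} + K^{2}\right) + 95\right) = 18 + 2 \left(2 K^{2} + 95\right) = 18 + 2 \left(95 + 2 K^{2}\right) = 18 + \left(190 + 4 K^{2}\right) = 208 + 4 K^{2}$)
$T = \frac{15540}{1247}$ ($T = \frac{\left(-31080\right) \frac{1}{-13934 + 12687}}{2} = \frac{\left(-31080\right) \frac{1}{-1247}}{2} = \frac{\left(-31080\right) \left(- \frac{1}{1247}\right)}{2} = \frac{1}{2} \cdot \frac{31080}{1247} = \frac{15540}{1247} \approx 12.462$)
$\frac{F{\left(-169 \right)} - 19756}{Z{\left(A \right)} + T} = \frac{\left(208 + 4 \left(-169\right)^{2}\right) - 19756}{26 + \frac{15540}{1247}} = \frac{\left(208 + 4 \cdot 28561\right) - 19756}{\frac{47962}{1247}} = \left(\left(208 + 114244\right) - 19756\right) \frac{1247}{47962} = \left(114452 - 19756\right) \frac{1247}{47962} = 94696 \cdot \frac{1247}{47962} = \frac{59042956}{23981}$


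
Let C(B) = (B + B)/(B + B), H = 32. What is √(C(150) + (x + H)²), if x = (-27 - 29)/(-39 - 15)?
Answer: √796393/27 ≈ 33.052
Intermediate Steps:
C(B) = 1 (C(B) = (2*B)/((2*B)) = (2*B)*(1/(2*B)) = 1)
x = 28/27 (x = -56/(-54) = -56*(-1/54) = 28/27 ≈ 1.0370)
√(C(150) + (x + H)²) = √(1 + (28/27 + 32)²) = √(1 + (892/27)²) = √(1 + 795664/729) = √(796393/729) = √796393/27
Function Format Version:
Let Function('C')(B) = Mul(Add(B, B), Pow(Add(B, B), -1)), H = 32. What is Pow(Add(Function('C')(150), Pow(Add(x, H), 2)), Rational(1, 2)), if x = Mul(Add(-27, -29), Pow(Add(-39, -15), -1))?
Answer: Mul(Rational(1, 27), Pow(796393, Rational(1, 2))) ≈ 33.052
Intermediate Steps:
Function('C')(B) = 1 (Function('C')(B) = Mul(Mul(2, B), Pow(Mul(2, B), -1)) = Mul(Mul(2, B), Mul(Rational(1, 2), Pow(B, -1))) = 1)
x = Rational(28, 27) (x = Mul(-56, Pow(-54, -1)) = Mul(-56, Rational(-1, 54)) = Rational(28, 27) ≈ 1.0370)
Pow(Add(Function('C')(150), Pow(Add(x, H), 2)), Rational(1, 2)) = Pow(Add(1, Pow(Add(Rational(28, 27), 32), 2)), Rational(1, 2)) = Pow(Add(1, Pow(Rational(892, 27), 2)), Rational(1, 2)) = Pow(Add(1, Rational(795664, 729)), Rational(1, 2)) = Pow(Rational(796393, 729), Rational(1, 2)) = Mul(Rational(1, 27), Pow(796393, Rational(1, 2)))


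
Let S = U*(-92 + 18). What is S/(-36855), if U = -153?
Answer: -1258/4095 ≈ -0.30720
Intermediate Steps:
S = 11322 (S = -153*(-92 + 18) = -153*(-74) = 11322)
S/(-36855) = 11322/(-36855) = 11322*(-1/36855) = -1258/4095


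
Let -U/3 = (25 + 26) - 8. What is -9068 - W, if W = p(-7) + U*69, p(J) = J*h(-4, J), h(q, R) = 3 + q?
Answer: -174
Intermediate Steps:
U = -129 (U = -3*((25 + 26) - 8) = -3*(51 - 8) = -3*43 = -129)
p(J) = -J (p(J) = J*(3 - 4) = J*(-1) = -J)
W = -8894 (W = -1*(-7) - 129*69 = 7 - 8901 = -8894)
-9068 - W = -9068 - 1*(-8894) = -9068 + 8894 = -174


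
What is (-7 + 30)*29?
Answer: 667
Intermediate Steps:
(-7 + 30)*29 = 23*29 = 667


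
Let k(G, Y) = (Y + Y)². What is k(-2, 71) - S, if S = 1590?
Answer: 18574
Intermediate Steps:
k(G, Y) = 4*Y² (k(G, Y) = (2*Y)² = 4*Y²)
k(-2, 71) - S = 4*71² - 1*1590 = 4*5041 - 1590 = 20164 - 1590 = 18574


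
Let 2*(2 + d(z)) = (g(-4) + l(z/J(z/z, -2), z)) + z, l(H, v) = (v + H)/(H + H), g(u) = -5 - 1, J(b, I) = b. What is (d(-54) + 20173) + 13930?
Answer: 68143/2 ≈ 34072.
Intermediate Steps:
g(u) = -6
l(H, v) = (H + v)/(2*H) (l(H, v) = (H + v)/((2*H)) = (H + v)*(1/(2*H)) = (H + v)/(2*H))
d(z) = -9/2 + z/2 (d(z) = -2 + ((-6 + (z/((z/z)) + z)/(2*((z/((z/z)))))) + z)/2 = -2 + ((-6 + (z/1 + z)/(2*((z/1)))) + z)/2 = -2 + ((-6 + (z*1 + z)/(2*((z*1)))) + z)/2 = -2 + ((-6 + (z + z)/(2*z)) + z)/2 = -2 + ((-6 + (2*z)/(2*z)) + z)/2 = -2 + ((-6 + 1) + z)/2 = -2 + (-5 + z)/2 = -2 + (-5/2 + z/2) = -9/2 + z/2)
(d(-54) + 20173) + 13930 = ((-9/2 + (1/2)*(-54)) + 20173) + 13930 = ((-9/2 - 27) + 20173) + 13930 = (-63/2 + 20173) + 13930 = 40283/2 + 13930 = 68143/2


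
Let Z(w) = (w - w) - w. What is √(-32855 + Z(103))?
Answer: 3*I*√3662 ≈ 181.54*I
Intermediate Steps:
Z(w) = -w (Z(w) = 0 - w = -w)
√(-32855 + Z(103)) = √(-32855 - 1*103) = √(-32855 - 103) = √(-32958) = 3*I*√3662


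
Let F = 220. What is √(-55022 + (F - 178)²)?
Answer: I*√53258 ≈ 230.78*I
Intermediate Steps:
√(-55022 + (F - 178)²) = √(-55022 + (220 - 178)²) = √(-55022 + 42²) = √(-55022 + 1764) = √(-53258) = I*√53258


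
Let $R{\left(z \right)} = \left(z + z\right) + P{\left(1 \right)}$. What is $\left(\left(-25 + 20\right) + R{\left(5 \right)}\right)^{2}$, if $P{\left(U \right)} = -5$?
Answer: $0$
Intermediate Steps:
$R{\left(z \right)} = -5 + 2 z$ ($R{\left(z \right)} = \left(z + z\right) - 5 = 2 z - 5 = -5 + 2 z$)
$\left(\left(-25 + 20\right) + R{\left(5 \right)}\right)^{2} = \left(\left(-25 + 20\right) + \left(-5 + 2 \cdot 5\right)\right)^{2} = \left(-5 + \left(-5 + 10\right)\right)^{2} = \left(-5 + 5\right)^{2} = 0^{2} = 0$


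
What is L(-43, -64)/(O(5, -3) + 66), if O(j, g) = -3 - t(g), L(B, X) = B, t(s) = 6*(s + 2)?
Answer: -43/69 ≈ -0.62319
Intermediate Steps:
t(s) = 12 + 6*s (t(s) = 6*(2 + s) = 12 + 6*s)
O(j, g) = -15 - 6*g (O(j, g) = -3 - (12 + 6*g) = -3 + (-12 - 6*g) = -15 - 6*g)
L(-43, -64)/(O(5, -3) + 66) = -43/((-15 - 6*(-3)) + 66) = -43/((-15 + 18) + 66) = -43/(3 + 66) = -43/69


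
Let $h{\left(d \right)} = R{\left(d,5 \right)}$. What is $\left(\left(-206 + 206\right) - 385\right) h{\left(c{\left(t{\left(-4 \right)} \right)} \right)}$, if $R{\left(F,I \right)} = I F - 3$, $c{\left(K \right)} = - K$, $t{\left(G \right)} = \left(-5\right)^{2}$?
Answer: $49280$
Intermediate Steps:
$t{\left(G \right)} = 25$
$R{\left(F,I \right)} = -3 + F I$ ($R{\left(F,I \right)} = F I - 3 = -3 + F I$)
$h{\left(d \right)} = -3 + 5 d$ ($h{\left(d \right)} = -3 + d 5 = -3 + 5 d$)
$\left(\left(-206 + 206\right) - 385\right) h{\left(c{\left(t{\left(-4 \right)} \right)} \right)} = \left(\left(-206 + 206\right) - 385\right) \left(-3 + 5 \left(\left(-1\right) 25\right)\right) = \left(0 - 385\right) \left(-3 + 5 \left(-25\right)\right) = - 385 \left(-3 - 125\right) = \left(-385\right) \left(-128\right) = 49280$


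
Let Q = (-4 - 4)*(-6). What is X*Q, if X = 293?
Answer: 14064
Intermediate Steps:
Q = 48 (Q = -8*(-6) = 48)
X*Q = 293*48 = 14064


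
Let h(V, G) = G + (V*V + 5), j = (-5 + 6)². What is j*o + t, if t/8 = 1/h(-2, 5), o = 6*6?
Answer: 256/7 ≈ 36.571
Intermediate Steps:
j = 1 (j = 1² = 1)
o = 36
h(V, G) = 5 + G + V² (h(V, G) = G + (V² + 5) = G + (5 + V²) = 5 + G + V²)
t = 4/7 (t = 8/(5 + 5 + (-2)²) = 8/(5 + 5 + 4) = 8/14 = 8*(1/14) = 4/7 ≈ 0.57143)
j*o + t = 1*36 + 4/7 = 36 + 4/7 = 256/7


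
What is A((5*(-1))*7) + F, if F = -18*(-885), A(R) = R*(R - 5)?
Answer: 17330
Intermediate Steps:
A(R) = R*(-5 + R)
F = 15930
A((5*(-1))*7) + F = ((5*(-1))*7)*(-5 + (5*(-1))*7) + 15930 = (-5*7)*(-5 - 5*7) + 15930 = -35*(-5 - 35) + 15930 = -35*(-40) + 15930 = 1400 + 15930 = 17330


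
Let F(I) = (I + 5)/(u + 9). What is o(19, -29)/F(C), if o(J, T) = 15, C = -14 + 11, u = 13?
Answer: 165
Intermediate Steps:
C = -3
F(I) = 5/22 + I/22 (F(I) = (I + 5)/(13 + 9) = (5 + I)/22 = (5 + I)*(1/22) = 5/22 + I/22)
o(19, -29)/F(C) = 15/(5/22 + (1/22)*(-3)) = 15/(5/22 - 3/22) = 15/(1/11) = 15*11 = 165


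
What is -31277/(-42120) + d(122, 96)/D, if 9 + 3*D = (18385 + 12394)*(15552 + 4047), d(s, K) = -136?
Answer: 1572287133797/2117364018120 ≈ 0.74257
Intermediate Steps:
D = 201079204 (D = -3 + ((18385 + 12394)*(15552 + 4047))/3 = -3 + (30779*19599)/3 = -3 + (⅓)*603237621 = -3 + 201079207 = 201079204)
-31277/(-42120) + d(122, 96)/D = -31277/(-42120) - 136/201079204 = -31277*(-1/42120) - 136*1/201079204 = 31277/42120 - 34/50269801 = 1572287133797/2117364018120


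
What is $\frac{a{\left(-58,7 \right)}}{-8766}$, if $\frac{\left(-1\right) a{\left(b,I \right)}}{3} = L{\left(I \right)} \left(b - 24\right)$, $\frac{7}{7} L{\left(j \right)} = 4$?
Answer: $- \frac{164}{1461} \approx -0.11225$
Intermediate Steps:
$L{\left(j \right)} = 4$
$a{\left(b,I \right)} = 288 - 12 b$ ($a{\left(b,I \right)} = - 3 \cdot 4 \left(b - 24\right) = - 3 \cdot 4 \left(-24 + b\right) = - 3 \left(-96 + 4 b\right) = 288 - 12 b$)
$\frac{a{\left(-58,7 \right)}}{-8766} = \frac{288 - -696}{-8766} = \left(288 + 696\right) \left(- \frac{1}{8766}\right) = 984 \left(- \frac{1}{8766}\right) = - \frac{164}{1461}$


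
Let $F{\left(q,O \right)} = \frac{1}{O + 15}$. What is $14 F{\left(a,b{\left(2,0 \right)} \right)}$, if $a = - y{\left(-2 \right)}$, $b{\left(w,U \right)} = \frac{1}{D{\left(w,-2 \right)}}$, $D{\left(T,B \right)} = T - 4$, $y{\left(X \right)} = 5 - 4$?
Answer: $\frac{28}{29} \approx 0.96552$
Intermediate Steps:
$y{\left(X \right)} = 1$ ($y{\left(X \right)} = 5 - 4 = 1$)
$D{\left(T,B \right)} = -4 + T$
$b{\left(w,U \right)} = \frac{1}{-4 + w}$
$a = -1$ ($a = \left(-1\right) 1 = -1$)
$F{\left(q,O \right)} = \frac{1}{15 + O}$
$14 F{\left(a,b{\left(2,0 \right)} \right)} = \frac{14}{15 + \frac{1}{-4 + 2}} = \frac{14}{15 + \frac{1}{-2}} = \frac{14}{15 - \frac{1}{2}} = \frac{14}{\frac{29}{2}} = 14 \cdot \frac{2}{29} = \frac{28}{29}$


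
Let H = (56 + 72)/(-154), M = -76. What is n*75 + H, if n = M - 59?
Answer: -779689/77 ≈ -10126.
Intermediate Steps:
n = -135 (n = -76 - 59 = -135)
H = -64/77 (H = 128*(-1/154) = -64/77 ≈ -0.83117)
n*75 + H = -135*75 - 64/77 = -10125 - 64/77 = -779689/77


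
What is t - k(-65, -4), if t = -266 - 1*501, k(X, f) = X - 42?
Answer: -660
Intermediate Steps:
k(X, f) = -42 + X
t = -767 (t = -266 - 501 = -767)
t - k(-65, -4) = -767 - (-42 - 65) = -767 - 1*(-107) = -767 + 107 = -660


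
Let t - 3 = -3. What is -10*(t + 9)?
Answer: -90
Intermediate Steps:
t = 0 (t = 3 - 3 = 0)
-10*(t + 9) = -10*(0 + 9) = -10*9 = -90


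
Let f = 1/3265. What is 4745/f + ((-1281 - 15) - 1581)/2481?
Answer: 12812234516/827 ≈ 1.5492e+7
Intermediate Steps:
f = 1/3265 ≈ 0.00030628
4745/f + ((-1281 - 15) - 1581)/2481 = 4745/(1/3265) + ((-1281 - 15) - 1581)/2481 = 4745*3265 + (-1296 - 1581)*(1/2481) = 15492425 - 2877*1/2481 = 15492425 - 959/827 = 12812234516/827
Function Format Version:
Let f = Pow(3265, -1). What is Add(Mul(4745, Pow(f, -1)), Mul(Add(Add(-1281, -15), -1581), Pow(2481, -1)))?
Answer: Rational(12812234516, 827) ≈ 1.5492e+7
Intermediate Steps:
f = Rational(1, 3265) ≈ 0.00030628
Add(Mul(4745, Pow(f, -1)), Mul(Add(Add(-1281, -15), -1581), Pow(2481, -1))) = Add(Mul(4745, Pow(Rational(1, 3265), -1)), Mul(Add(Add(-1281, -15), -1581), Pow(2481, -1))) = Add(Mul(4745, 3265), Mul(Add(-1296, -1581), Rational(1, 2481))) = Add(15492425, Mul(-2877, Rational(1, 2481))) = Add(15492425, Rational(-959, 827)) = Rational(12812234516, 827)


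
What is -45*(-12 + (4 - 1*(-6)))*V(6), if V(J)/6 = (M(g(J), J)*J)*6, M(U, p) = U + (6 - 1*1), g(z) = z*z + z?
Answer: 913680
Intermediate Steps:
g(z) = z + z² (g(z) = z² + z = z + z²)
M(U, p) = 5 + U (M(U, p) = U + (6 - 1) = U + 5 = 5 + U)
V(J) = 36*J*(5 + J*(1 + J)) (V(J) = 6*(((5 + J*(1 + J))*J)*6) = 6*((J*(5 + J*(1 + J)))*6) = 6*(6*J*(5 + J*(1 + J))) = 36*J*(5 + J*(1 + J)))
-45*(-12 + (4 - 1*(-6)))*V(6) = -45*(-12 + (4 - 1*(-6)))*36*6*(5 + 6*(1 + 6)) = -45*(-12 + (4 + 6))*36*6*(5 + 6*7) = -45*(-12 + 10)*36*6*(5 + 42) = -(-90)*36*6*47 = -(-90)*10152 = -45*(-20304) = 913680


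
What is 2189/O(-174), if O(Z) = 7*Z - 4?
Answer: -2189/1222 ≈ -1.7913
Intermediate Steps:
O(Z) = -4 + 7*Z
2189/O(-174) = 2189/(-4 + 7*(-174)) = 2189/(-4 - 1218) = 2189/(-1222) = 2189*(-1/1222) = -2189/1222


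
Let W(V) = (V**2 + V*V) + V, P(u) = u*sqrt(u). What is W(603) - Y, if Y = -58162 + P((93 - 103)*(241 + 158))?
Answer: 785983 + 3990*I*sqrt(3990) ≈ 7.8598e+5 + 2.5203e+5*I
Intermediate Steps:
P(u) = u**(3/2)
W(V) = V + 2*V**2 (W(V) = (V**2 + V**2) + V = 2*V**2 + V = V + 2*V**2)
Y = -58162 - 3990*I*sqrt(3990) (Y = -58162 + ((93 - 103)*(241 + 158))**(3/2) = -58162 + (-10*399)**(3/2) = -58162 + (-3990)**(3/2) = -58162 - 3990*I*sqrt(3990) ≈ -58162.0 - 2.5203e+5*I)
W(603) - Y = 603*(1 + 2*603) - (-58162 - 3990*I*sqrt(3990)) = 603*(1 + 1206) + (58162 + 3990*I*sqrt(3990)) = 603*1207 + (58162 + 3990*I*sqrt(3990)) = 727821 + (58162 + 3990*I*sqrt(3990)) = 785983 + 3990*I*sqrt(3990)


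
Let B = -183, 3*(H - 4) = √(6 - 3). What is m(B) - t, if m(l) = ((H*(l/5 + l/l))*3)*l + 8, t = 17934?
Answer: 301258/5 + 32574*√3/5 ≈ 71536.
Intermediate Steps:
H = 4 + √3/3 (H = 4 + √(6 - 3)/3 = 4 + √3/3 ≈ 4.5773)
m(l) = 8 + 3*l*(1 + l/5)*(4 + √3/3) (m(l) = (((4 + √3/3)*(l/5 + l/l))*3)*l + 8 = (((4 + √3/3)*(l*(⅕) + 1))*3)*l + 8 = (((4 + √3/3)*(l/5 + 1))*3)*l + 8 = (((4 + √3/3)*(1 + l/5))*3)*l + 8 = (((1 + l/5)*(4 + √3/3))*3)*l + 8 = (3*(1 + l/5)*(4 + √3/3))*l + 8 = 3*l*(1 + l/5)*(4 + √3/3) + 8 = 8 + 3*l*(1 + l/5)*(4 + √3/3))
m(B) - t = (8 - 183*(12 + √3) + (⅕)*(-183)²*(12 + √3)) - 1*17934 = (8 + (-2196 - 183*√3) + (⅕)*33489*(12 + √3)) - 17934 = (8 + (-2196 - 183*√3) + (401868/5 + 33489*√3/5)) - 17934 = (390928/5 + 32574*√3/5) - 17934 = 301258/5 + 32574*√3/5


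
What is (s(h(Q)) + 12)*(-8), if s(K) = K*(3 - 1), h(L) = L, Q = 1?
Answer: -112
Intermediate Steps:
s(K) = 2*K (s(K) = K*2 = 2*K)
(s(h(Q)) + 12)*(-8) = (2*1 + 12)*(-8) = (2 + 12)*(-8) = 14*(-8) = -112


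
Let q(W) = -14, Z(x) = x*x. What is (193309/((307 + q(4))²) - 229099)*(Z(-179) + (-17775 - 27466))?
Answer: 259613992994400/85849 ≈ 3.0241e+9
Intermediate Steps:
Z(x) = x²
(193309/((307 + q(4))²) - 229099)*(Z(-179) + (-17775 - 27466)) = (193309/((307 - 14)²) - 229099)*((-179)² + (-17775 - 27466)) = (193309/(293²) - 229099)*(32041 - 45241) = (193309/85849 - 229099)*(-13200) = -19667726742/85849*(-13200) = 259613992994400/85849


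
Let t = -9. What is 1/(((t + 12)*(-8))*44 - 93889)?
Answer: -1/94945 ≈ -1.0532e-5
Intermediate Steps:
1/(((t + 12)*(-8))*44 - 93889) = 1/(((-9 + 12)*(-8))*44 - 93889) = 1/((3*(-8))*44 - 93889) = 1/(-24*44 - 93889) = 1/(-1056 - 93889) = 1/(-94945) = -1/94945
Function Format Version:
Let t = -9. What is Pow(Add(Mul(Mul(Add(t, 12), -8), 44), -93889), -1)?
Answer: Rational(-1, 94945) ≈ -1.0532e-5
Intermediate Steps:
Pow(Add(Mul(Mul(Add(t, 12), -8), 44), -93889), -1) = Pow(Add(Mul(Mul(Add(-9, 12), -8), 44), -93889), -1) = Pow(Add(Mul(Mul(3, -8), 44), -93889), -1) = Pow(Add(Mul(-24, 44), -93889), -1) = Pow(Add(-1056, -93889), -1) = Pow(-94945, -1) = Rational(-1, 94945)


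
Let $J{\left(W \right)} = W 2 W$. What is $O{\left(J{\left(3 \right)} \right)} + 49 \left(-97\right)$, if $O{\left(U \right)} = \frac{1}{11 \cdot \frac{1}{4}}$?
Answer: $- \frac{52279}{11} \approx -4752.6$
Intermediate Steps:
$J{\left(W \right)} = 2 W^{2}$ ($J{\left(W \right)} = 2 W W = 2 W^{2}$)
$O{\left(U \right)} = \frac{4}{11}$ ($O{\left(U \right)} = \frac{1}{11 \cdot \frac{1}{4}} = \frac{1}{\frac{11}{4}} = \frac{4}{11}$)
$O{\left(J{\left(3 \right)} \right)} + 49 \left(-97\right) = \frac{4}{11} + 49 \left(-97\right) = \frac{4}{11} - 4753 = - \frac{52279}{11}$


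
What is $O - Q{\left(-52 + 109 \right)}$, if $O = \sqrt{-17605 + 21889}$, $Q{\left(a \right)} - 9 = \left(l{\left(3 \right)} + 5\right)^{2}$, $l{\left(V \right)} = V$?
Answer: $-73 + 6 \sqrt{119} \approx -7.5477$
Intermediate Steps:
$Q{\left(a \right)} = 73$ ($Q{\left(a \right)} = 9 + \left(3 + 5\right)^{2} = 9 + 8^{2} = 9 + 64 = 73$)
$O = 6 \sqrt{119}$ ($O = \sqrt{4284} = 6 \sqrt{119} \approx 65.452$)
$O - Q{\left(-52 + 109 \right)} = 6 \sqrt{119} - 73 = -73 + 6 \sqrt{119}$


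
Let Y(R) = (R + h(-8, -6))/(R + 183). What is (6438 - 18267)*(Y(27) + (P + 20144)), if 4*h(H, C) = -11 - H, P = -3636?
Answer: -1562196885/8 ≈ -1.9527e+8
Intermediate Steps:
h(H, C) = -11/4 - H/4 (h(H, C) = (-11 - H)/4 = -11/4 - H/4)
Y(R) = (-¾ + R)/(183 + R) (Y(R) = (R + (-11/4 - ¼*(-8)))/(R + 183) = (R + (-11/4 + 2))/(183 + R) = (R - ¾)/(183 + R) = (-¾ + R)/(183 + R))
(6438 - 18267)*(Y(27) + (P + 20144)) = (6438 - 18267)*((-¾ + 27)/(183 + 27) + (-3636 + 20144)) = -11829*((105/4)/210 + 16508) = -11829*((1/210)*(105/4) + 16508) = -11829*(⅛ + 16508) = -11829*132065/8 = -1562196885/8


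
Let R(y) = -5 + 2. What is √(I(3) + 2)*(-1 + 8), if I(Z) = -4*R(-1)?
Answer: 7*√14 ≈ 26.192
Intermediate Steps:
R(y) = -3
I(Z) = 12 (I(Z) = -4*(-3) = 12)
√(I(3) + 2)*(-1 + 8) = √(12 + 2)*(-1 + 8) = √14*7 = 7*√14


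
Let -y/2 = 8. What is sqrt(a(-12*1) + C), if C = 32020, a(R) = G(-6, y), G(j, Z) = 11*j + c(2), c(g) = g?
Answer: 2*sqrt(7989) ≈ 178.76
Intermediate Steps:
y = -16 (y = -2*8 = -16)
G(j, Z) = 2 + 11*j (G(j, Z) = 11*j + 2 = 2 + 11*j)
a(R) = -64 (a(R) = 2 + 11*(-6) = 2 - 66 = -64)
sqrt(a(-12*1) + C) = sqrt(-64 + 32020) = sqrt(31956) = 2*sqrt(7989)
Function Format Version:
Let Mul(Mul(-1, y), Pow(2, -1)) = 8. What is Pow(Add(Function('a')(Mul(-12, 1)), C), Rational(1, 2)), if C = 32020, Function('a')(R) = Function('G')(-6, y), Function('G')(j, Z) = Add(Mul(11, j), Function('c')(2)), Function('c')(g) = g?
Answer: Mul(2, Pow(7989, Rational(1, 2))) ≈ 178.76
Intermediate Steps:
y = -16 (y = Mul(-2, 8) = -16)
Function('G')(j, Z) = Add(2, Mul(11, j)) (Function('G')(j, Z) = Add(Mul(11, j), 2) = Add(2, Mul(11, j)))
Function('a')(R) = -64 (Function('a')(R) = Add(2, Mul(11, -6)) = Add(2, -66) = -64)
Pow(Add(Function('a')(Mul(-12, 1)), C), Rational(1, 2)) = Pow(Add(-64, 32020), Rational(1, 2)) = Pow(31956, Rational(1, 2)) = Mul(2, Pow(7989, Rational(1, 2)))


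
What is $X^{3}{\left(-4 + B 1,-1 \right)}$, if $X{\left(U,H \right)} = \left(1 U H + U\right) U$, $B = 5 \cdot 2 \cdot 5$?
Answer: $0$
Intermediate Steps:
$B = 50$ ($B = 10 \cdot 5 = 50$)
$X{\left(U,H \right)} = U \left(U + H U\right)$ ($X{\left(U,H \right)} = \left(U H + U\right) U = \left(H U + U\right) U = \left(U + H U\right) U = U \left(U + H U\right)$)
$X^{3}{\left(-4 + B 1,-1 \right)} = \left(\left(-4 + 50 \cdot 1\right)^{2} \left(1 - 1\right)\right)^{3} = \left(\left(-4 + 50\right)^{2} \cdot 0\right)^{3} = \left(46^{2} \cdot 0\right)^{3} = \left(2116 \cdot 0\right)^{3} = 0^{3} = 0$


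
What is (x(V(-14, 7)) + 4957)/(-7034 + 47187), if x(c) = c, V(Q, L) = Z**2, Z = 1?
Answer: 4958/40153 ≈ 0.12348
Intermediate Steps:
V(Q, L) = 1 (V(Q, L) = 1**2 = 1)
(x(V(-14, 7)) + 4957)/(-7034 + 47187) = (1 + 4957)/(-7034 + 47187) = 4958/40153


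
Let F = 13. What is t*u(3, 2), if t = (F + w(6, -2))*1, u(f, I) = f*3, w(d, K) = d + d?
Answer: 225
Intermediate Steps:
w(d, K) = 2*d
u(f, I) = 3*f
t = 25 (t = (13 + 2*6)*1 = (13 + 12)*1 = 25*1 = 25)
t*u(3, 2) = 25*(3*3) = 25*9 = 225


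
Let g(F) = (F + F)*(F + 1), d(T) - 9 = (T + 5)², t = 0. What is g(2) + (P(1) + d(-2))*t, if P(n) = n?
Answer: 12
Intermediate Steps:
d(T) = 9 + (5 + T)² (d(T) = 9 + (T + 5)² = 9 + (5 + T)²)
g(F) = 2*F*(1 + F) (g(F) = (2*F)*(1 + F) = 2*F*(1 + F))
g(2) + (P(1) + d(-2))*t = 2*2*(1 + 2) + (1 + (9 + (5 - 2)²))*0 = 2*2*3 + (1 + (9 + 3²))*0 = 12 + (1 + (9 + 9))*0 = 12 + (1 + 18)*0 = 12 + 19*0 = 12 + 0 = 12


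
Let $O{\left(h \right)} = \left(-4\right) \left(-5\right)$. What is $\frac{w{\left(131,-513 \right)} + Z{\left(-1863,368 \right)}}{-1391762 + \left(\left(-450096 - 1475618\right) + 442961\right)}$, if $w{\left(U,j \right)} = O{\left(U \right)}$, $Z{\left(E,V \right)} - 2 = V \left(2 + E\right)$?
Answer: $\frac{684826}{2874515} \approx 0.23824$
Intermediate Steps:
$O{\left(h \right)} = 20$
$Z{\left(E,V \right)} = 2 + V \left(2 + E\right)$
$w{\left(U,j \right)} = 20$
$\frac{w{\left(131,-513 \right)} + Z{\left(-1863,368 \right)}}{-1391762 + \left(\left(-450096 - 1475618\right) + 442961\right)} = \frac{20 + \left(2 + 2 \cdot 368 - 685584\right)}{-1391762 + \left(\left(-450096 - 1475618\right) + 442961\right)} = \frac{20 + \left(2 + 736 - 685584\right)}{-1391762 + \left(-1925714 + 442961\right)} = \frac{20 - 684846}{-1391762 - 1482753} = - \frac{684826}{-2874515} = \left(-684826\right) \left(- \frac{1}{2874515}\right) = \frac{684826}{2874515}$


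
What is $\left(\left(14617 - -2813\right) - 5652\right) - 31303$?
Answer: $-19525$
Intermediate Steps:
$\left(\left(14617 - -2813\right) - 5652\right) - 31303 = \left(\left(14617 + 2813\right) - 5652\right) - 31303 = \left(17430 - 5652\right) - 31303 = 11778 - 31303 = -19525$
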